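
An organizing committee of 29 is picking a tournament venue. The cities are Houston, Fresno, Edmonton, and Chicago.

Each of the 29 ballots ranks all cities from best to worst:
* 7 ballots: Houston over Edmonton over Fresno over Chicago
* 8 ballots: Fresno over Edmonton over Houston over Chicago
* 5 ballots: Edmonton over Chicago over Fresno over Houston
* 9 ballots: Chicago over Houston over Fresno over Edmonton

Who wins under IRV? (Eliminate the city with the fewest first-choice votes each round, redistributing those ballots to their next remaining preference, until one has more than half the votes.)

Round 1: Houston 7, Fresno 8, Edmonton 5, Chicago 9. Edmonton eliminated.
Round 2: Houston 7, Fresno 8, Chicago 14. Houston eliminated.
Round 3: Fresno 15, Chicago 14. Fresno has a majority (≥15).

Fresno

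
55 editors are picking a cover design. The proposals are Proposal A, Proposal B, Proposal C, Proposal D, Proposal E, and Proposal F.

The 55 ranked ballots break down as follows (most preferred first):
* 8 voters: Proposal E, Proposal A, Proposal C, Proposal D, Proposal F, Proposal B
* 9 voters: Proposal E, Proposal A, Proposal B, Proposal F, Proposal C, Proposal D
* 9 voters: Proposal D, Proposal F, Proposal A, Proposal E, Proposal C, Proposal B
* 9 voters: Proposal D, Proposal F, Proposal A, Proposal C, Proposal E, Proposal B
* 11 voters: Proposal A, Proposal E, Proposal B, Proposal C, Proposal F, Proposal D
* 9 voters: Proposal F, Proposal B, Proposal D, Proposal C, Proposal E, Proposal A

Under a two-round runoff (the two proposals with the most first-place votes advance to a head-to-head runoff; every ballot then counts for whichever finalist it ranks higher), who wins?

Round 1 first-place votes: Proposal A 11, Proposal B 0, Proposal C 0, Proposal D 18, Proposal E 17, Proposal F 9. Proposal D and Proposal E advance.
Runoff: Proposal D is ranked above Proposal E on 27 ballots, Proposal E above Proposal D on 28.

Proposal E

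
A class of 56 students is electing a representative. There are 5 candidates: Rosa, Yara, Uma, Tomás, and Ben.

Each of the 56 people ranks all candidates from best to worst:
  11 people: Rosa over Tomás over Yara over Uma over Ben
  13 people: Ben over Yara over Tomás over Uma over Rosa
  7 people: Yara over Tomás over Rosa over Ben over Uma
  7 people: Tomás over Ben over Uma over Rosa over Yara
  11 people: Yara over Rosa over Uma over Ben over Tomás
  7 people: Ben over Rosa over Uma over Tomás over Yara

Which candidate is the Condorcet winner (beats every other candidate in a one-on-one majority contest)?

Yara

Yara vs Rosa: 31–25
Yara vs Uma: 42–14
Yara vs Tomás: 31–25
Yara vs Ben: 29–27
Yara beats every other candidate.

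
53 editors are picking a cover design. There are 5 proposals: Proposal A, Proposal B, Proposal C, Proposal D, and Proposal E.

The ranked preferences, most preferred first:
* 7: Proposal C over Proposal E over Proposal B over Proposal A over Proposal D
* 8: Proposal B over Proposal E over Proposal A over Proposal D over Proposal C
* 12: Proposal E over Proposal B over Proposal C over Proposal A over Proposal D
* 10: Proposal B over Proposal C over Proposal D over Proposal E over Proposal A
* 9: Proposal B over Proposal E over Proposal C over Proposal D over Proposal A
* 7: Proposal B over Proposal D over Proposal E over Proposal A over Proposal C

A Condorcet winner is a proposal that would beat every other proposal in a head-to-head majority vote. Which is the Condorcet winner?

Proposal B

Proposal B vs Proposal A: 53–0
Proposal B vs Proposal C: 46–7
Proposal B vs Proposal D: 53–0
Proposal B vs Proposal E: 34–19
Proposal B beats every other proposal.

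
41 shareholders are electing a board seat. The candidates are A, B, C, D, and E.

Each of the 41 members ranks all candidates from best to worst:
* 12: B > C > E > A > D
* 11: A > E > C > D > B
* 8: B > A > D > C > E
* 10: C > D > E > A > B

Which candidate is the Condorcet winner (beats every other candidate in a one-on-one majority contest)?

C vs A: 22–19
C vs B: 21–20
C vs D: 33–8
C vs E: 30–11
C beats every other candidate.

C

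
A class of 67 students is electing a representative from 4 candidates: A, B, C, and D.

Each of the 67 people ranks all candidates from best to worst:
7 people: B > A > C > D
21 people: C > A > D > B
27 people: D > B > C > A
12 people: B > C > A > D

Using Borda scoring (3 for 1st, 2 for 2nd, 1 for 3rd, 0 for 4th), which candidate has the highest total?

C

A: 7×2 + 21×2 + 27×0 + 12×1 = 68
B: 7×3 + 21×0 + 27×2 + 12×3 = 111
C: 7×1 + 21×3 + 27×1 + 12×2 = 121
D: 7×0 + 21×1 + 27×3 + 12×0 = 102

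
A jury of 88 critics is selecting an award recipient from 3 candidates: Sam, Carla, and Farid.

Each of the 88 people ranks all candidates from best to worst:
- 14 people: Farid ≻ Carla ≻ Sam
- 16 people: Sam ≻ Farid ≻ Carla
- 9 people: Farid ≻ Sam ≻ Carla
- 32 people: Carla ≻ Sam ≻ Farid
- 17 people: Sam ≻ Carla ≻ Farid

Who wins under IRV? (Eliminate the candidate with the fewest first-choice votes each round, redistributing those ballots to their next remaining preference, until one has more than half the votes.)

Round 1: Sam 33, Carla 32, Farid 23. Farid eliminated.
Round 2: Sam 42, Carla 46. Carla has a majority (≥45).

Carla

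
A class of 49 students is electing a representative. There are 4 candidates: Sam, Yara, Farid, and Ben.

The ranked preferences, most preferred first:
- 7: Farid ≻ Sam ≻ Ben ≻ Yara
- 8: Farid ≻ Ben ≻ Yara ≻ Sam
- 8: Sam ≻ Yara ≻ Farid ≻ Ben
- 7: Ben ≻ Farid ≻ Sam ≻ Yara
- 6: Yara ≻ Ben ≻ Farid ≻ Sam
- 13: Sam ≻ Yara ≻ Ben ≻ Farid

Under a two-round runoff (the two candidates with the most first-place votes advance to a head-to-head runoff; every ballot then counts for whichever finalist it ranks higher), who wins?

Round 1 first-place votes: Sam 21, Yara 6, Farid 15, Ben 7. Sam and Farid advance.
Runoff: Sam is ranked above Farid on 21 ballots, Farid above Sam on 28.

Farid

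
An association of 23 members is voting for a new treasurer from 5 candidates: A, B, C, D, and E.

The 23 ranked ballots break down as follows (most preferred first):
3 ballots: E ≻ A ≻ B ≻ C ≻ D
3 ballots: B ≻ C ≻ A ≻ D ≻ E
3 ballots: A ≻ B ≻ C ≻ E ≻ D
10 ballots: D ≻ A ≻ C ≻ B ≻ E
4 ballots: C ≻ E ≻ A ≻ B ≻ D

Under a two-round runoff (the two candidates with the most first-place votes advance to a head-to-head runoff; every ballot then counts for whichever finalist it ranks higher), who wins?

Round 1 first-place votes: A 3, B 3, C 4, D 10, E 3. D and C advance.
Runoff: D is ranked above C on 10 ballots, C above D on 13.

C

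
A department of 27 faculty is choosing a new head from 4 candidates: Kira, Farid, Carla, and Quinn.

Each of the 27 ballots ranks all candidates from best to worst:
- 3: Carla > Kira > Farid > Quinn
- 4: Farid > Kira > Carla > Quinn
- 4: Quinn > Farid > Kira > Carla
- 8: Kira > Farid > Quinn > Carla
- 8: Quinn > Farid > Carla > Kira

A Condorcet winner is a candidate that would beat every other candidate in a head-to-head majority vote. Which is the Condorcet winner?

Farid

Farid vs Kira: 16–11
Farid vs Carla: 24–3
Farid vs Quinn: 15–12
Farid beats every other candidate.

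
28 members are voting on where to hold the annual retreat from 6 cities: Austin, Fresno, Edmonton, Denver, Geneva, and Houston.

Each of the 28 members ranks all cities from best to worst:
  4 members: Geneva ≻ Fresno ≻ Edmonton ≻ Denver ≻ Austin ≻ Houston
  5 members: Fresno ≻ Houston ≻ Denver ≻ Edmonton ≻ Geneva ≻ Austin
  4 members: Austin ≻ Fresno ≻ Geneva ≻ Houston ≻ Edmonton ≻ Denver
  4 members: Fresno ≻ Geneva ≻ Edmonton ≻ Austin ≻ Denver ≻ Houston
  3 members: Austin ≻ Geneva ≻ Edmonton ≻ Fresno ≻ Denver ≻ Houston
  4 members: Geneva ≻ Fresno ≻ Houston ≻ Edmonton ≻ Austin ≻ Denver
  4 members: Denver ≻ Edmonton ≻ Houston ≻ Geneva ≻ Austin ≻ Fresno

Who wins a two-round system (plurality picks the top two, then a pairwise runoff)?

Geneva

Round 1 first-place votes: Austin 7, Fresno 9, Edmonton 0, Denver 4, Geneva 8, Houston 0. Fresno and Geneva advance.
Runoff: Fresno is ranked above Geneva on 13 ballots, Geneva above Fresno on 15.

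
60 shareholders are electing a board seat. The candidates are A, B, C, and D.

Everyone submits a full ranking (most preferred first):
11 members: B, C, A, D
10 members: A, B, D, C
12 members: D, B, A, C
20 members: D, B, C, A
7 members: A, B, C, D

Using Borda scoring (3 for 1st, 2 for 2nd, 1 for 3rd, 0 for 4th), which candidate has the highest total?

A: 11×1 + 10×3 + 12×1 + 20×0 + 7×3 = 74
B: 11×3 + 10×2 + 12×2 + 20×2 + 7×2 = 131
C: 11×2 + 10×0 + 12×0 + 20×1 + 7×1 = 49
D: 11×0 + 10×1 + 12×3 + 20×3 + 7×0 = 106

B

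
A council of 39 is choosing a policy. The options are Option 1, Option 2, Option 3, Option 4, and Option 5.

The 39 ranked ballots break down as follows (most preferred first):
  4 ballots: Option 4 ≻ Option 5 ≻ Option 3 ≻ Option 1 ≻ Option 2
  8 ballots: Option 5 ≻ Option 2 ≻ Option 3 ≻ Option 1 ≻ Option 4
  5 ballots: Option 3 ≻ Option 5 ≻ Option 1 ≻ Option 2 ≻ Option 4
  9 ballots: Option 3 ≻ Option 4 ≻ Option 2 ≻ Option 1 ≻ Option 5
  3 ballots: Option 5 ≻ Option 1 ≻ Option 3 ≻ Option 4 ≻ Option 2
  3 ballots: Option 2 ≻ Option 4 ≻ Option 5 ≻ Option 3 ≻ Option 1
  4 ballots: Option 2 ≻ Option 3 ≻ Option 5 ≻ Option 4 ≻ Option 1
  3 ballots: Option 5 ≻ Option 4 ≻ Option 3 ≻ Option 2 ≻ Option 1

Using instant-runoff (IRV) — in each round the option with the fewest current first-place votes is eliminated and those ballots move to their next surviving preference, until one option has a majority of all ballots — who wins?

Round 1: Option 1 0, Option 2 7, Option 3 14, Option 4 4, Option 5 14. Option 1 eliminated.
Round 2: Option 2 7, Option 3 14, Option 4 4, Option 5 14. Option 4 eliminated.
Round 3: Option 2 7, Option 3 14, Option 5 18. Option 2 eliminated.
Round 4: Option 3 18, Option 5 21. Option 5 has a majority (≥20).

Option 5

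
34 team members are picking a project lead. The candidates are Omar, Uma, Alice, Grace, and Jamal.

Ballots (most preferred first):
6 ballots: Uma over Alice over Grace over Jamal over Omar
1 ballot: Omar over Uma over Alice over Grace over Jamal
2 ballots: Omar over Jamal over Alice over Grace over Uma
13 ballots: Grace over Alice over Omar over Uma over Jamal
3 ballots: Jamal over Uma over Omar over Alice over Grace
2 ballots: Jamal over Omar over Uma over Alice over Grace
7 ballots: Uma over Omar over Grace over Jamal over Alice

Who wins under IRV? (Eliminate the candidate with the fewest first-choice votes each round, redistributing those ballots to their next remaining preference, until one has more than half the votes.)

Round 1: Omar 3, Uma 13, Alice 0, Grace 13, Jamal 5. Alice eliminated.
Round 2: Omar 3, Uma 13, Grace 13, Jamal 5. Omar eliminated.
Round 3: Uma 14, Grace 13, Jamal 7. Jamal eliminated.
Round 4: Uma 19, Grace 15. Uma has a majority (≥18).

Uma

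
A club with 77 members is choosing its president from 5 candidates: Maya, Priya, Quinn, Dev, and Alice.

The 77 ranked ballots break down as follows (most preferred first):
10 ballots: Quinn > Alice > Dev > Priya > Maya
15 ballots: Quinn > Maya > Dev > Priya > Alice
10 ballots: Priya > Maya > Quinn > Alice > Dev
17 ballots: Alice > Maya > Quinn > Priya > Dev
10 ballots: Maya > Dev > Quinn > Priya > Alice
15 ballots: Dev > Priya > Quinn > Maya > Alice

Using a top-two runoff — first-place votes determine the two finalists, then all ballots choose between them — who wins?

Quinn

Round 1 first-place votes: Maya 10, Priya 10, Quinn 25, Dev 15, Alice 17. Quinn and Alice advance.
Runoff: Quinn is ranked above Alice on 60 ballots, Alice above Quinn on 17.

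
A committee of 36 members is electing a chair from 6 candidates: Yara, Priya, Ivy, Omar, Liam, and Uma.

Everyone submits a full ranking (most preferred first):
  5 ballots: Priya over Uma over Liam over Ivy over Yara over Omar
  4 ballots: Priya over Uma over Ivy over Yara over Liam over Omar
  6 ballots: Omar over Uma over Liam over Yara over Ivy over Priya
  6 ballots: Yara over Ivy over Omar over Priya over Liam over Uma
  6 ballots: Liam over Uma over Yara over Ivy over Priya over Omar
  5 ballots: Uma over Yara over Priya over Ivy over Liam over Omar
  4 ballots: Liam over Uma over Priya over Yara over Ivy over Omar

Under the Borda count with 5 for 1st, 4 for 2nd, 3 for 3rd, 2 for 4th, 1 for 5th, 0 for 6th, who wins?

Uma

Yara: 5×1 + 4×2 + 6×2 + 6×5 + 6×3 + 5×4 + 4×2 = 101
Priya: 5×5 + 4×5 + 6×0 + 6×2 + 6×1 + 5×3 + 4×3 = 90
Ivy: 5×2 + 4×3 + 6×1 + 6×4 + 6×2 + 5×2 + 4×1 = 78
Omar: 5×0 + 4×0 + 6×5 + 6×3 + 6×0 + 5×0 + 4×0 = 48
Liam: 5×3 + 4×1 + 6×3 + 6×1 + 6×5 + 5×1 + 4×5 = 98
Uma: 5×4 + 4×4 + 6×4 + 6×0 + 6×4 + 5×5 + 4×4 = 125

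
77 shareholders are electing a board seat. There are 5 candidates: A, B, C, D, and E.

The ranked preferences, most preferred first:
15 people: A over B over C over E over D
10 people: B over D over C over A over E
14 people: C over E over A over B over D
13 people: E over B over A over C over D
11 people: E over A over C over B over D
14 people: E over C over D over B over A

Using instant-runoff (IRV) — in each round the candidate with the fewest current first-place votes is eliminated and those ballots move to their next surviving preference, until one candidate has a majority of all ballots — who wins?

Round 1: A 15, B 10, C 14, D 0, E 38. D eliminated.
Round 2: A 15, B 10, C 14, E 38. B eliminated.
Round 3: A 15, C 24, E 38. A eliminated.
Round 4: C 39, E 38. C has a majority (≥39).

C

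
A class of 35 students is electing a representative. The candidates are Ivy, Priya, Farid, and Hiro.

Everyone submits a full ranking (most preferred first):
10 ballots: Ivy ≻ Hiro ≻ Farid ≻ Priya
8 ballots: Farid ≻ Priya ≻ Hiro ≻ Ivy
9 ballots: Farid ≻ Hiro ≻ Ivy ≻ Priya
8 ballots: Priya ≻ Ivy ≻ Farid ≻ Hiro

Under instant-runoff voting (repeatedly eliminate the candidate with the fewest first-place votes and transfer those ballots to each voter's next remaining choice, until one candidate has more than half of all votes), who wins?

Round 1: Ivy 10, Priya 8, Farid 17, Hiro 0. Hiro eliminated.
Round 2: Ivy 10, Priya 8, Farid 17. Priya eliminated.
Round 3: Ivy 18, Farid 17. Ivy has a majority (≥18).

Ivy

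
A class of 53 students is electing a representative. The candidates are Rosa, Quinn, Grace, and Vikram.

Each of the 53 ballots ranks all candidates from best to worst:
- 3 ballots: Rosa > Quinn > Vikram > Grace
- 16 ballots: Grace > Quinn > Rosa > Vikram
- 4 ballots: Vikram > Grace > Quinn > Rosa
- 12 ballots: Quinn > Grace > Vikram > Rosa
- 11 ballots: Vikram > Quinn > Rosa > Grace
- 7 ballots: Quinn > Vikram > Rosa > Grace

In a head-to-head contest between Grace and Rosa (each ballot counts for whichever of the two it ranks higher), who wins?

Grace is ranked above Rosa on 32 ballots; Rosa above Grace on 21.

Grace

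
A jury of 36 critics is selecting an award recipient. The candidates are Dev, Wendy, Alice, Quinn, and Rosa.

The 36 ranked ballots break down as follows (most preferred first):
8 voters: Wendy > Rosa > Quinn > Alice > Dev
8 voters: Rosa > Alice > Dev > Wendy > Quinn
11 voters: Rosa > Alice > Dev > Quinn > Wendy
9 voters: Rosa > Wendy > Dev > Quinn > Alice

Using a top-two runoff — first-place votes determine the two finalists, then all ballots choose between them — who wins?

Rosa

Round 1 first-place votes: Dev 0, Wendy 8, Alice 0, Quinn 0, Rosa 28. Rosa and Wendy advance.
Runoff: Rosa is ranked above Wendy on 28 ballots, Wendy above Rosa on 8.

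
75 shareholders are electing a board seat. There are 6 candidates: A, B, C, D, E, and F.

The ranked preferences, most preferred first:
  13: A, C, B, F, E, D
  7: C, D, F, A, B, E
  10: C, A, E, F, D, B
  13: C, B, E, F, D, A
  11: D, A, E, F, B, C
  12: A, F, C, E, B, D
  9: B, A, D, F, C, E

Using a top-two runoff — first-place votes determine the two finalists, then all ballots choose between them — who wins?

A

Round 1 first-place votes: A 25, B 9, C 30, D 11, E 0, F 0. C and A advance.
Runoff: C is ranked above A on 30 ballots, A above C on 45.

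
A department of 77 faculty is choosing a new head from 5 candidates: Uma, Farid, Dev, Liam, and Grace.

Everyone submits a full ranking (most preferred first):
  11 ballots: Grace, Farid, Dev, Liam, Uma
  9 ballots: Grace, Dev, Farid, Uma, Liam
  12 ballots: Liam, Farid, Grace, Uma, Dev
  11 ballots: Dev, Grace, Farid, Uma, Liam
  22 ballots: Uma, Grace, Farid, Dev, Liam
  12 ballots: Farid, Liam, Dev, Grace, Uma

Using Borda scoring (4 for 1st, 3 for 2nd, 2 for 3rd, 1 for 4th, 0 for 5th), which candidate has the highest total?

Grace

Uma: 11×0 + 9×1 + 12×1 + 11×1 + 22×4 + 12×0 = 120
Farid: 11×3 + 9×2 + 12×3 + 11×2 + 22×2 + 12×4 = 201
Dev: 11×2 + 9×3 + 12×0 + 11×4 + 22×1 + 12×2 = 139
Liam: 11×1 + 9×0 + 12×4 + 11×0 + 22×0 + 12×3 = 95
Grace: 11×4 + 9×4 + 12×2 + 11×3 + 22×3 + 12×1 = 215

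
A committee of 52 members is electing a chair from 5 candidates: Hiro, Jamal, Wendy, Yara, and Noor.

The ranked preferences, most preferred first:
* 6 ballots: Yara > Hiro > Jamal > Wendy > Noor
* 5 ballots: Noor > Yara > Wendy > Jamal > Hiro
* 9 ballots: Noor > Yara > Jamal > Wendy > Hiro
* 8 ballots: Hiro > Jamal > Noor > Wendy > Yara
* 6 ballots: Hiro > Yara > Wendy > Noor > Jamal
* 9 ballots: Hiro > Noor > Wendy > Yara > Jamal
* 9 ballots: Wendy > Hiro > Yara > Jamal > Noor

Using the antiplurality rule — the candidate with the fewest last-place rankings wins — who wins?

Last-place votes: Hiro 14, Jamal 15, Wendy 0, Yara 8, Noor 15.

Wendy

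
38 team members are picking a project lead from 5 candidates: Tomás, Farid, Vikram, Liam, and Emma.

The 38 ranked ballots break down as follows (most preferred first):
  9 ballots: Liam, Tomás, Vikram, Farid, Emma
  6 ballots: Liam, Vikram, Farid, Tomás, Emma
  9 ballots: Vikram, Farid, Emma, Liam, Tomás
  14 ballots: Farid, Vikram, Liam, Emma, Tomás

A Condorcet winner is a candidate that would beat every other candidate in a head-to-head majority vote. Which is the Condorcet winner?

Vikram vs Tomás: 29–9
Vikram vs Farid: 24–14
Vikram vs Liam: 23–15
Vikram vs Emma: 38–0
Vikram beats every other candidate.

Vikram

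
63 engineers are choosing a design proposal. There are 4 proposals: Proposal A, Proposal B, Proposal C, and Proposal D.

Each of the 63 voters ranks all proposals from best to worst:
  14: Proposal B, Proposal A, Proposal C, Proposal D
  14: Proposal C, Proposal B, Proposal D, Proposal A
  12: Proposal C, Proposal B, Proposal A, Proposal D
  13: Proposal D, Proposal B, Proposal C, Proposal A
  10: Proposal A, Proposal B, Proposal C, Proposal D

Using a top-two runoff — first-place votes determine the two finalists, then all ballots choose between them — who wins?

Proposal B

Round 1 first-place votes: Proposal A 10, Proposal B 14, Proposal C 26, Proposal D 13. Proposal C and Proposal B advance.
Runoff: Proposal C is ranked above Proposal B on 26 ballots, Proposal B above Proposal C on 37.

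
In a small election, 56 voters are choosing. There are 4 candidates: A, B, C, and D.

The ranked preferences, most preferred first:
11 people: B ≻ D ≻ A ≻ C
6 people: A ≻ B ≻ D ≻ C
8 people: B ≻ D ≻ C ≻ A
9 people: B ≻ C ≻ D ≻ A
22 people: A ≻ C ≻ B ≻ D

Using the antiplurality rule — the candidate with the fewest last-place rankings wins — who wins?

Last-place votes: A 17, B 0, C 17, D 22.

B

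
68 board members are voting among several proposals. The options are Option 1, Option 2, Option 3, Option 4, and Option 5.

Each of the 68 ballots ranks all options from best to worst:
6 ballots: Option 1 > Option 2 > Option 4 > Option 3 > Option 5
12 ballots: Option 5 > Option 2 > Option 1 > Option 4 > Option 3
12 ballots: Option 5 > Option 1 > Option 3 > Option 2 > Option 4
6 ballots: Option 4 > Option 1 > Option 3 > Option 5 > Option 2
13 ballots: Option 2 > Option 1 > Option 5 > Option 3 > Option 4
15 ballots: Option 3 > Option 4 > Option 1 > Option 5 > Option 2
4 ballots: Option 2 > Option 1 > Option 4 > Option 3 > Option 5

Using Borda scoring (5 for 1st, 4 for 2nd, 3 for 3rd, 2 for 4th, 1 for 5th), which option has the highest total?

Option 1: 6×5 + 12×3 + 12×4 + 6×4 + 13×4 + 15×3 + 4×4 = 251
Option 2: 6×4 + 12×4 + 12×2 + 6×1 + 13×5 + 15×1 + 4×5 = 202
Option 3: 6×2 + 12×1 + 12×3 + 6×3 + 13×2 + 15×5 + 4×2 = 187
Option 4: 6×3 + 12×2 + 12×1 + 6×5 + 13×1 + 15×4 + 4×3 = 169
Option 5: 6×1 + 12×5 + 12×5 + 6×2 + 13×3 + 15×2 + 4×1 = 211

Option 1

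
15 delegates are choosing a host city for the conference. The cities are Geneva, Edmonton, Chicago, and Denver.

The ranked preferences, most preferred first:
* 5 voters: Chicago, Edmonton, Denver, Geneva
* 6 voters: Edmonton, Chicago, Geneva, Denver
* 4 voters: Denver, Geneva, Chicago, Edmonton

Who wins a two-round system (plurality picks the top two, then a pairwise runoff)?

Chicago

Round 1 first-place votes: Geneva 0, Edmonton 6, Chicago 5, Denver 4. Edmonton and Chicago advance.
Runoff: Edmonton is ranked above Chicago on 6 ballots, Chicago above Edmonton on 9.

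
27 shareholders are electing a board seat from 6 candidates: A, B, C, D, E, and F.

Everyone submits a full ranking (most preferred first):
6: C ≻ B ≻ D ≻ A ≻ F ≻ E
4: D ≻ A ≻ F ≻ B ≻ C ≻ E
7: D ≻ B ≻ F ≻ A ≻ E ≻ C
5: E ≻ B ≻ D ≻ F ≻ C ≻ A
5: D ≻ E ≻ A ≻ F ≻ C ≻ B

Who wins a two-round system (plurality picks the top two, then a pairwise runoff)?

Round 1 first-place votes: A 0, B 0, C 6, D 16, E 5, F 0. D and C advance.
Runoff: D is ranked above C on 21 ballots, C above D on 6.

D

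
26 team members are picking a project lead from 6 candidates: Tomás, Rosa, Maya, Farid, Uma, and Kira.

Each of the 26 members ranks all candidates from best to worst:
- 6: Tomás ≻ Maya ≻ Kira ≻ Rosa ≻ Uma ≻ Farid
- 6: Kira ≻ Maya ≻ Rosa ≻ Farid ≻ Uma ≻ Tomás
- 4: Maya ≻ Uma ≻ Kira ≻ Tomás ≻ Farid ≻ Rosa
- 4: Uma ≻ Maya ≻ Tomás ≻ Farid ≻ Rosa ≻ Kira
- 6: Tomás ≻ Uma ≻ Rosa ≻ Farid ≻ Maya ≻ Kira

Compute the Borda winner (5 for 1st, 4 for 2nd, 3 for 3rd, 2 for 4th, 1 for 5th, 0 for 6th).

Maya

Tomás: 6×5 + 6×0 + 4×2 + 4×3 + 6×5 = 80
Rosa: 6×2 + 6×3 + 4×0 + 4×1 + 6×3 = 52
Maya: 6×4 + 6×4 + 4×5 + 4×4 + 6×1 = 90
Farid: 6×0 + 6×2 + 4×1 + 4×2 + 6×2 = 36
Uma: 6×1 + 6×1 + 4×4 + 4×5 + 6×4 = 72
Kira: 6×3 + 6×5 + 4×3 + 4×0 + 6×0 = 60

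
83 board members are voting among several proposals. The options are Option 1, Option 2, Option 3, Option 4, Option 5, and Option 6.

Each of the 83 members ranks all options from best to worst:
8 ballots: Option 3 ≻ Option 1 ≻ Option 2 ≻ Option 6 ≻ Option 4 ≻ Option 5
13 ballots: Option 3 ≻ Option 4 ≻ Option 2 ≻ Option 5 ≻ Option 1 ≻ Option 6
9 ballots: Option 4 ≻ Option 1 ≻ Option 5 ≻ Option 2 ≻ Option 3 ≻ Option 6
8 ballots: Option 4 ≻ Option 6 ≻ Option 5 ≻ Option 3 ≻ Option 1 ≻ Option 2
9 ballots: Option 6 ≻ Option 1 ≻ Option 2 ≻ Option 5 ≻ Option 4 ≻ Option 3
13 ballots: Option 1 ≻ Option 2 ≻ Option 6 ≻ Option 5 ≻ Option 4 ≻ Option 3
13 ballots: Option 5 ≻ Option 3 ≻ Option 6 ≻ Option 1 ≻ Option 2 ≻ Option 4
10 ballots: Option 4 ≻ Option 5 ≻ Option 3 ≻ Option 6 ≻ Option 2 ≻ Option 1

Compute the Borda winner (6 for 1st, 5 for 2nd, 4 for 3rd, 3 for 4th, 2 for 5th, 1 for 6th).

Option 5

Option 1: 8×5 + 13×2 + 9×5 + 8×2 + 9×5 + 13×6 + 13×3 + 10×1 = 299
Option 2: 8×4 + 13×4 + 9×3 + 8×1 + 9×4 + 13×5 + 13×2 + 10×2 = 266
Option 3: 8×6 + 13×6 + 9×2 + 8×3 + 9×1 + 13×1 + 13×5 + 10×4 = 295
Option 4: 8×2 + 13×5 + 9×6 + 8×6 + 9×2 + 13×2 + 13×1 + 10×6 = 300
Option 5: 8×1 + 13×3 + 9×4 + 8×4 + 9×3 + 13×3 + 13×6 + 10×5 = 309
Option 6: 8×3 + 13×1 + 9×1 + 8×5 + 9×6 + 13×4 + 13×4 + 10×3 = 274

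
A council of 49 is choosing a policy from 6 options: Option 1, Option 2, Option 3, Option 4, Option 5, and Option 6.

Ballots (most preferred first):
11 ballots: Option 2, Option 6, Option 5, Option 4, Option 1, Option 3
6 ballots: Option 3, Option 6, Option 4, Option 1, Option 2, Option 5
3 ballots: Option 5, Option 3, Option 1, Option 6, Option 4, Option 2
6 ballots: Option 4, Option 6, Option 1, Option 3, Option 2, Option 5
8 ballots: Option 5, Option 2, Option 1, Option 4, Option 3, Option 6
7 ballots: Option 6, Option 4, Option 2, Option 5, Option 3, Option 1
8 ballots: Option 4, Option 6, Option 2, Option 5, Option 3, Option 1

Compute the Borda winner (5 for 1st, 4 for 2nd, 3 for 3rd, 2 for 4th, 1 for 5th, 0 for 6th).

Option 1: 11×1 + 6×2 + 3×3 + 6×3 + 8×3 + 7×0 + 8×0 = 74
Option 2: 11×5 + 6×1 + 3×0 + 6×1 + 8×4 + 7×3 + 8×3 = 144
Option 3: 11×0 + 6×5 + 3×4 + 6×2 + 8×1 + 7×1 + 8×1 = 77
Option 4: 11×2 + 6×3 + 3×1 + 6×5 + 8×2 + 7×4 + 8×5 = 157
Option 5: 11×3 + 6×0 + 3×5 + 6×0 + 8×5 + 7×2 + 8×2 = 118
Option 6: 11×4 + 6×4 + 3×2 + 6×4 + 8×0 + 7×5 + 8×4 = 165

Option 6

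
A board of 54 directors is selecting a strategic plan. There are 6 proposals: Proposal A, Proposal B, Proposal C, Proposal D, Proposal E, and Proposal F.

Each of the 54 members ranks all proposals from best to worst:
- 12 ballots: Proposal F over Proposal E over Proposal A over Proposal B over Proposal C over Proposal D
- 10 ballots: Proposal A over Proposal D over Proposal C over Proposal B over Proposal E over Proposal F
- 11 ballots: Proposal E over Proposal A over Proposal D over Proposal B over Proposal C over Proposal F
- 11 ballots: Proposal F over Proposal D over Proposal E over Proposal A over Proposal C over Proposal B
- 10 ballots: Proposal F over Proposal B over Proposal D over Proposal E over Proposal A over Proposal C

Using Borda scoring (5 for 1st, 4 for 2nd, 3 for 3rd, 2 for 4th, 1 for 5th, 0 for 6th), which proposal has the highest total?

Proposal A: 12×3 + 10×5 + 11×4 + 11×2 + 10×1 = 162
Proposal B: 12×2 + 10×2 + 11×2 + 11×0 + 10×4 = 106
Proposal C: 12×1 + 10×3 + 11×1 + 11×1 + 10×0 = 64
Proposal D: 12×0 + 10×4 + 11×3 + 11×4 + 10×3 = 147
Proposal E: 12×4 + 10×1 + 11×5 + 11×3 + 10×2 = 166
Proposal F: 12×5 + 10×0 + 11×0 + 11×5 + 10×5 = 165

Proposal E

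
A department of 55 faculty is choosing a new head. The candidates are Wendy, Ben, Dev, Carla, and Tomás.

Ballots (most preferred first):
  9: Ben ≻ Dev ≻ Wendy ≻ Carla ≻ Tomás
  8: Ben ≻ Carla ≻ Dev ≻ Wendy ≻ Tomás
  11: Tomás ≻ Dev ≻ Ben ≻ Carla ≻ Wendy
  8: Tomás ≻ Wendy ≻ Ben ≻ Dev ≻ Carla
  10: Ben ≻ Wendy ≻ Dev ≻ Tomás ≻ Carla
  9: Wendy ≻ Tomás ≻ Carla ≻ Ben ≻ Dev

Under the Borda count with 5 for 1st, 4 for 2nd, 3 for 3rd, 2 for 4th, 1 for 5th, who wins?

Ben

Wendy: 9×3 + 8×2 + 11×1 + 8×4 + 10×4 + 9×5 = 171
Ben: 9×5 + 8×5 + 11×3 + 8×3 + 10×5 + 9×2 = 210
Dev: 9×4 + 8×3 + 11×4 + 8×2 + 10×3 + 9×1 = 159
Carla: 9×2 + 8×4 + 11×2 + 8×1 + 10×1 + 9×3 = 117
Tomás: 9×1 + 8×1 + 11×5 + 8×5 + 10×2 + 9×4 = 168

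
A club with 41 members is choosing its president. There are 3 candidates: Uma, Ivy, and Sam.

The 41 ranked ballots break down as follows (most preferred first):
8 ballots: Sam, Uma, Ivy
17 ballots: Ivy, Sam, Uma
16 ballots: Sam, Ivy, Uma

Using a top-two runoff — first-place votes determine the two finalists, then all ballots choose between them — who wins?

Sam

Round 1 first-place votes: Uma 0, Ivy 17, Sam 24. Sam and Ivy advance.
Runoff: Sam is ranked above Ivy on 24 ballots, Ivy above Sam on 17.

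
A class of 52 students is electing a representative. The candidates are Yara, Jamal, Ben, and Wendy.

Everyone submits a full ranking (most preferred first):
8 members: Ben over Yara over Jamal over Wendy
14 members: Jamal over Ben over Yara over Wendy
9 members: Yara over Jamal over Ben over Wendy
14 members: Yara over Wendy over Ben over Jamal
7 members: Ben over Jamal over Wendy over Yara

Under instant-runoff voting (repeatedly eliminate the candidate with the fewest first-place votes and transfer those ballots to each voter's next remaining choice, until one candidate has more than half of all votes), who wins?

Ben

Round 1: Yara 23, Jamal 14, Ben 15, Wendy 0. Wendy eliminated.
Round 2: Yara 23, Jamal 14, Ben 15. Jamal eliminated.
Round 3: Yara 23, Ben 29. Ben has a majority (≥27).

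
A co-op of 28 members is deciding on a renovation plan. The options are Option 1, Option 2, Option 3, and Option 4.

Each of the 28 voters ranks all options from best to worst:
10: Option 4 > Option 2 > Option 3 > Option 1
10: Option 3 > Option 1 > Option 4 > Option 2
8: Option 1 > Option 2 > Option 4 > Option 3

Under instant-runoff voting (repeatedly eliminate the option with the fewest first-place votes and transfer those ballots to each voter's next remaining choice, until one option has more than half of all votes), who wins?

Round 1: Option 1 8, Option 2 0, Option 3 10, Option 4 10. Option 2 eliminated.
Round 2: Option 1 8, Option 3 10, Option 4 10. Option 1 eliminated.
Round 3: Option 3 10, Option 4 18. Option 4 has a majority (≥15).

Option 4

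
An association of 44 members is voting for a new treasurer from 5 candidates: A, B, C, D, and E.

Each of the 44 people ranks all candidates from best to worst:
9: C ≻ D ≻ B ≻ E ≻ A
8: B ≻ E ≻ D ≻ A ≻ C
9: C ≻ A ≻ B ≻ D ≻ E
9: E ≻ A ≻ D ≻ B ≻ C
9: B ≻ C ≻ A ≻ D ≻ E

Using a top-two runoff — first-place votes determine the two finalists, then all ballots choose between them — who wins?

B

Round 1 first-place votes: A 0, B 17, C 18, D 0, E 9. C and B advance.
Runoff: C is ranked above B on 18 ballots, B above C on 26.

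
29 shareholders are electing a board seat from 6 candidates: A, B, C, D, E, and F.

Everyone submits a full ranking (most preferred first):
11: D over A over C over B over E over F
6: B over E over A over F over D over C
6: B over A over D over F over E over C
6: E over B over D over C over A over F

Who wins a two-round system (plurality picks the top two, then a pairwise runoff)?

B

Round 1 first-place votes: A 0, B 12, C 0, D 11, E 6, F 0. B and D advance.
Runoff: B is ranked above D on 18 ballots, D above B on 11.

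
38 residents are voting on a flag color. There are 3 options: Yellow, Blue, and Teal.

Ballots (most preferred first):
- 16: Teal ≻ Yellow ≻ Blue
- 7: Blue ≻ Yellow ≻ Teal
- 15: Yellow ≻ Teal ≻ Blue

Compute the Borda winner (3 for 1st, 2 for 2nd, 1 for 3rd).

Yellow

Yellow: 16×2 + 7×2 + 15×3 = 91
Blue: 16×1 + 7×3 + 15×1 = 52
Teal: 16×3 + 7×1 + 15×2 = 85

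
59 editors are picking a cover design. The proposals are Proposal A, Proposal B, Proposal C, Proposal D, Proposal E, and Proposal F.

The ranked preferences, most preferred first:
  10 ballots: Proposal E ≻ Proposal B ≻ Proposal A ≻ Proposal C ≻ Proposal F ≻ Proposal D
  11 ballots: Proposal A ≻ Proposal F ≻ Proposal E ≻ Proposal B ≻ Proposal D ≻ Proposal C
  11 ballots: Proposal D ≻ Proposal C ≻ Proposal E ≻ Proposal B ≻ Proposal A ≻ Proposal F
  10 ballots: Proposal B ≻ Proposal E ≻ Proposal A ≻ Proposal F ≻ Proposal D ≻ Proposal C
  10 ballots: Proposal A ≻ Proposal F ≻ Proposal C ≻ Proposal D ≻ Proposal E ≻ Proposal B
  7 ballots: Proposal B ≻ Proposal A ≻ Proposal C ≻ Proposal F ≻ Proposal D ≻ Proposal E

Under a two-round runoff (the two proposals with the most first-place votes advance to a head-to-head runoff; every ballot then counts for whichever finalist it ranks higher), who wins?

Round 1 first-place votes: Proposal A 21, Proposal B 17, Proposal C 0, Proposal D 11, Proposal E 10, Proposal F 0. Proposal A and Proposal B advance.
Runoff: Proposal A is ranked above Proposal B on 21 ballots, Proposal B above Proposal A on 38.

Proposal B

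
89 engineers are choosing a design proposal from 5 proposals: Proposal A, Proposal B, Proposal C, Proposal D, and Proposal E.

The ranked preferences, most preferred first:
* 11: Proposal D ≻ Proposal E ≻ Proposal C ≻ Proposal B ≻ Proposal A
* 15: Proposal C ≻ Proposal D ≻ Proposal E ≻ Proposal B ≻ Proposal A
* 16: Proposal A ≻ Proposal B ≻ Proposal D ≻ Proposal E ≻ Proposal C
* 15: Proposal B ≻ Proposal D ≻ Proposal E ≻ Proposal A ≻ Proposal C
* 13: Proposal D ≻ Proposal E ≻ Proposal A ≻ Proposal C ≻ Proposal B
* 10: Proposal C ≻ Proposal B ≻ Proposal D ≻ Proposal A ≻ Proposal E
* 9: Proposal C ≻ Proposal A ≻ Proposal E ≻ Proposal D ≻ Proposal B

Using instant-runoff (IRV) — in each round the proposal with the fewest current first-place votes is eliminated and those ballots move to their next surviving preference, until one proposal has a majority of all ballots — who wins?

Round 1: Proposal A 16, Proposal B 15, Proposal C 34, Proposal D 24, Proposal E 0. Proposal E eliminated.
Round 2: Proposal A 16, Proposal B 15, Proposal C 34, Proposal D 24. Proposal B eliminated.
Round 3: Proposal A 16, Proposal C 34, Proposal D 39. Proposal A eliminated.
Round 4: Proposal C 34, Proposal D 55. Proposal D has a majority (≥45).

Proposal D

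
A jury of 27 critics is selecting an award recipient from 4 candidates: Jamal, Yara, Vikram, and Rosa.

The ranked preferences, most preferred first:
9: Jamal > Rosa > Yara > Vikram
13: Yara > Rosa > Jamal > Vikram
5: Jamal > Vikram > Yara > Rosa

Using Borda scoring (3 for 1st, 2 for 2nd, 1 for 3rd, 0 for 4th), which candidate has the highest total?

Jamal: 9×3 + 13×1 + 5×3 = 55
Yara: 9×1 + 13×3 + 5×1 = 53
Vikram: 9×0 + 13×0 + 5×2 = 10
Rosa: 9×2 + 13×2 + 5×0 = 44

Jamal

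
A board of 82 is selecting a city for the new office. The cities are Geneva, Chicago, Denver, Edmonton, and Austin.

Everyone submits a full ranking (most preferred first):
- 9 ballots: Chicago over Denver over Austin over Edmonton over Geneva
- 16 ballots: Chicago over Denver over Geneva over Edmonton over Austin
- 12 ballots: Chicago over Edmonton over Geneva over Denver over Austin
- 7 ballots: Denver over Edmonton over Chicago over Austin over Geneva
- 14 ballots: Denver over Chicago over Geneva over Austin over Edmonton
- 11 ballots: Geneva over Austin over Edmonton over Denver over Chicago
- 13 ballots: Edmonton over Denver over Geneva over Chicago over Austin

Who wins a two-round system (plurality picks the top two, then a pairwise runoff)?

Round 1 first-place votes: Geneva 11, Chicago 37, Denver 21, Edmonton 13, Austin 0. Chicago and Denver advance.
Runoff: Chicago is ranked above Denver on 37 ballots, Denver above Chicago on 45.

Denver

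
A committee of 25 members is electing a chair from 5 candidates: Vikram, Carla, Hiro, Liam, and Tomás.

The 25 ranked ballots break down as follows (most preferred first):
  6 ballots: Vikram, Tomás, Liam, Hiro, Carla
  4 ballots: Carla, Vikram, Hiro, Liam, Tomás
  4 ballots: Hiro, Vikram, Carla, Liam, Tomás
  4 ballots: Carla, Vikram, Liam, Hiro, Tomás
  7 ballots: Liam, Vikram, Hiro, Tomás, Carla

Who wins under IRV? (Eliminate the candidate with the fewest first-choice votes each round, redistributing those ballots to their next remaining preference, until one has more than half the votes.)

Vikram

Round 1: Vikram 6, Carla 8, Hiro 4, Liam 7, Tomás 0. Tomás eliminated.
Round 2: Vikram 6, Carla 8, Hiro 4, Liam 7. Hiro eliminated.
Round 3: Vikram 10, Carla 8, Liam 7. Liam eliminated.
Round 4: Vikram 17, Carla 8. Vikram has a majority (≥13).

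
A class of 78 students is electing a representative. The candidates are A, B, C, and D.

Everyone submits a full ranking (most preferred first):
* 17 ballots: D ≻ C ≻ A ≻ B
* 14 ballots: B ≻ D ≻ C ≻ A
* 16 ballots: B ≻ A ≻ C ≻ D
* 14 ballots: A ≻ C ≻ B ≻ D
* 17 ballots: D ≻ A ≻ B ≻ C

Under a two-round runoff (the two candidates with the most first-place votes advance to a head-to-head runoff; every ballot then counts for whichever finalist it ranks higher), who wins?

B

Round 1 first-place votes: A 14, B 30, C 0, D 34. D and B advance.
Runoff: D is ranked above B on 34 ballots, B above D on 44.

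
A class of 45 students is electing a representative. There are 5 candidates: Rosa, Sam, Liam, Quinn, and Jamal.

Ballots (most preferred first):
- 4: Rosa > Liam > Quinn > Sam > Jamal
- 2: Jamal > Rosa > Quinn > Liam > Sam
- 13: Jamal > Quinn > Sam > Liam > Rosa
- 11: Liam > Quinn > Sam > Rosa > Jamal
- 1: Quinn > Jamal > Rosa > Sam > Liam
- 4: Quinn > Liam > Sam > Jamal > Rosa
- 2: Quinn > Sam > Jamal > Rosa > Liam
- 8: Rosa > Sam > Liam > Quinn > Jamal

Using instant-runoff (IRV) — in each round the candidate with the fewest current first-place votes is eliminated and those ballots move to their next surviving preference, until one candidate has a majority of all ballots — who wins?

Liam

Round 1: Rosa 12, Sam 0, Liam 11, Quinn 7, Jamal 15. Sam eliminated.
Round 2: Rosa 12, Liam 11, Quinn 7, Jamal 15. Quinn eliminated.
Round 3: Rosa 12, Liam 15, Jamal 18. Rosa eliminated.
Round 4: Liam 27, Jamal 18. Liam has a majority (≥23).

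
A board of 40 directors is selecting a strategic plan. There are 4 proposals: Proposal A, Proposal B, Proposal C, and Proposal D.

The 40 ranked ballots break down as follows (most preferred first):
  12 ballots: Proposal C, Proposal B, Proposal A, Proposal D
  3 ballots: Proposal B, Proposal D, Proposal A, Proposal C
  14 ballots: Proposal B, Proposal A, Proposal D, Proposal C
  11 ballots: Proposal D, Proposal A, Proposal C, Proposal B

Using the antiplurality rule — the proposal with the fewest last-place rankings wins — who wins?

Proposal A

Last-place votes: Proposal A 0, Proposal B 11, Proposal C 17, Proposal D 12.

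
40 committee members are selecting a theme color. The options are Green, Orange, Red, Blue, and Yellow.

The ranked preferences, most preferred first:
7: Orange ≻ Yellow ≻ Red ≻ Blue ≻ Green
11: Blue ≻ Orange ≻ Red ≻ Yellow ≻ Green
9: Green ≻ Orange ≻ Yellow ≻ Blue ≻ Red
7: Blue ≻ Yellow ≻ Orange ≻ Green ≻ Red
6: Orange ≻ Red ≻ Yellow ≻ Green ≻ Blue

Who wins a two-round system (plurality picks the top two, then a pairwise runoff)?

Round 1 first-place votes: Green 9, Orange 13, Red 0, Blue 18, Yellow 0. Blue and Orange advance.
Runoff: Blue is ranked above Orange on 18 ballots, Orange above Blue on 22.

Orange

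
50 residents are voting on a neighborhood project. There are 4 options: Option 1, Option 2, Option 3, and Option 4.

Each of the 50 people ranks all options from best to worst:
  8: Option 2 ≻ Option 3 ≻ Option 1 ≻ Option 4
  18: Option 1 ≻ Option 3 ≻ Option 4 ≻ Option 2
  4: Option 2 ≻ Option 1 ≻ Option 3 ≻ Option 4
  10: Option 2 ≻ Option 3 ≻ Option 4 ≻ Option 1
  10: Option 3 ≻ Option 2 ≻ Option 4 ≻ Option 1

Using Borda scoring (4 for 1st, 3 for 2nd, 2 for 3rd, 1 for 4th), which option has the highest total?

Option 3

Option 1: 8×2 + 18×4 + 4×3 + 10×1 + 10×1 = 120
Option 2: 8×4 + 18×1 + 4×4 + 10×4 + 10×3 = 136
Option 3: 8×3 + 18×3 + 4×2 + 10×3 + 10×4 = 156
Option 4: 8×1 + 18×2 + 4×1 + 10×2 + 10×2 = 88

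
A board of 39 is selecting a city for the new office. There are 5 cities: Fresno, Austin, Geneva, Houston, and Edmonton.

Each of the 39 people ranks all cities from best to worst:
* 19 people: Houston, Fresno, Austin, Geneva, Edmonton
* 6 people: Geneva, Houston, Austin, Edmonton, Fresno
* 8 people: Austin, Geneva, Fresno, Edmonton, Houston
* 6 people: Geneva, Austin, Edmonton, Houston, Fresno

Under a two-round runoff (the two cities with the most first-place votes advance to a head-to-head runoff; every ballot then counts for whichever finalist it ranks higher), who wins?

Round 1 first-place votes: Fresno 0, Austin 8, Geneva 12, Houston 19, Edmonton 0. Houston and Geneva advance.
Runoff: Houston is ranked above Geneva on 19 ballots, Geneva above Houston on 20.

Geneva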